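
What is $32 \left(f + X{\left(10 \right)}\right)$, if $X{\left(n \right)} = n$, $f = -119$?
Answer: $-3488$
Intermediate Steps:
$32 \left(f + X{\left(10 \right)}\right) = 32 \left(-119 + 10\right) = 32 \left(-109\right) = -3488$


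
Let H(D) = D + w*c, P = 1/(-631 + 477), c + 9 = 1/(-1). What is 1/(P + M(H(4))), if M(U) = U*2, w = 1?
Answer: -154/1849 ≈ -0.083288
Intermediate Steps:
c = -10 (c = -9 + 1/(-1) = -9 - 1 = -10)
P = -1/154 (P = 1/(-154) = -1/154 ≈ -0.0064935)
H(D) = -10 + D (H(D) = D + 1*(-10) = D - 10 = -10 + D)
M(U) = 2*U
1/(P + M(H(4))) = 1/(-1/154 + 2*(-10 + 4)) = 1/(-1/154 + 2*(-6)) = 1/(-1/154 - 12) = 1/(-1849/154) = -154/1849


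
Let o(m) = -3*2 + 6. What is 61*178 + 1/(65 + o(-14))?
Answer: 705771/65 ≈ 10858.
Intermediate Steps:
o(m) = 0 (o(m) = -6 + 6 = 0)
61*178 + 1/(65 + o(-14)) = 61*178 + 1/(65 + 0) = 10858 + 1/65 = 705771/65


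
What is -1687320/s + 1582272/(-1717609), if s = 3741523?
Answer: -8818263098136/6426473578507 ≈ -1.3722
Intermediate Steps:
-1687320/s + 1582272/(-1717609) = -1687320/3741523 + 1582272/(-1717609) = -1687320*1/3741523 + 1582272*(-1/1717609) = -1687320/3741523 - 1582272/1717609 = -8818263098136/6426473578507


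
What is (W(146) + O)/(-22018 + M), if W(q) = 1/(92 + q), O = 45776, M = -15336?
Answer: -10894689/8890252 ≈ -1.2255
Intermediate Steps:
(W(146) + O)/(-22018 + M) = (1/(92 + 146) + 45776)/(-22018 - 15336) = (1/238 + 45776)/(-37354) = (1/238 + 45776)*(-1/37354) = (10894689/238)*(-1/37354) = -10894689/8890252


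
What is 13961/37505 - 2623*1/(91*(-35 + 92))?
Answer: -1996916/14964495 ≈ -0.13344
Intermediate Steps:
13961/37505 - 2623*1/(91*(-35 + 92)) = 13961*(1/37505) - 2623/(57*91) = 13961/37505 - 2623/5187 = -1996916/14964495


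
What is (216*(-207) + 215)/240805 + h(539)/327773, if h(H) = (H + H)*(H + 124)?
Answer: 157521789589/78929377265 ≈ 1.9957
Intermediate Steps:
h(H) = 2*H*(124 + H) (h(H) = (2*H)*(124 + H) = 2*H*(124 + H))
(216*(-207) + 215)/240805 + h(539)/327773 = (216*(-207) + 215)/240805 + (2*539*(124 + 539))/327773 = (-44712 + 215)*(1/240805) + (2*539*663)*(1/327773) = -44497*1/240805 + 714714*(1/327773) = -44497/240805 + 714714/327773 = 157521789589/78929377265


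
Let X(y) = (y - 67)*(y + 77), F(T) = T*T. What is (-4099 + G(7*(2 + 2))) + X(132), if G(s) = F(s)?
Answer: 10270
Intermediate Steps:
F(T) = T**2
G(s) = s**2
X(y) = (-67 + y)*(77 + y)
(-4099 + G(7*(2 + 2))) + X(132) = (-4099 + (7*(2 + 2))**2) + (-5159 + 132**2 + 10*132) = (-4099 + (7*4)**2) + (-5159 + 17424 + 1320) = (-4099 + 28**2) + 13585 = (-4099 + 784) + 13585 = -3315 + 13585 = 10270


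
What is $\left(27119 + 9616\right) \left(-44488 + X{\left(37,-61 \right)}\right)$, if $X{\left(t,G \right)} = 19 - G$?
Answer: $-1631327880$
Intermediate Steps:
$\left(27119 + 9616\right) \left(-44488 + X{\left(37,-61 \right)}\right) = \left(27119 + 9616\right) \left(-44488 + \left(19 - -61\right)\right) = 36735 \left(-44488 + \left(19 + 61\right)\right) = 36735 \left(-44488 + 80\right) = 36735 \left(-44408\right) = -1631327880$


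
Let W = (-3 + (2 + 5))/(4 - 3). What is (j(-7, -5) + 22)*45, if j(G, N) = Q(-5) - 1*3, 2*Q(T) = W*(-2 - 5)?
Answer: 225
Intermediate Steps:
W = 4 (W = (-3 + 7)/1 = 4*1 = 4)
Q(T) = -14 (Q(T) = (4*(-2 - 5))/2 = (4*(-7))/2 = (1/2)*(-28) = -14)
j(G, N) = -17 (j(G, N) = -14 - 1*3 = -14 - 3 = -17)
(j(-7, -5) + 22)*45 = (-17 + 22)*45 = 5*45 = 225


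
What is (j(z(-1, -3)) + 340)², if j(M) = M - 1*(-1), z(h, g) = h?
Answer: 115600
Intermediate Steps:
j(M) = 1 + M (j(M) = M + 1 = 1 + M)
(j(z(-1, -3)) + 340)² = ((1 - 1) + 340)² = (0 + 340)² = 340² = 115600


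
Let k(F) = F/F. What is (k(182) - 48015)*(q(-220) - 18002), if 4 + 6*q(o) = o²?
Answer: 477067104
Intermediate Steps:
q(o) = -⅔ + o²/6
k(F) = 1
(k(182) - 48015)*(q(-220) - 18002) = (1 - 48015)*((-⅔ + (⅙)*(-220)²) - 18002) = -48014*((-⅔ + (⅙)*48400) - 18002) = -48014*((-⅔ + 24200/3) - 18002) = -48014*(8066 - 18002) = -48014*(-9936) = 477067104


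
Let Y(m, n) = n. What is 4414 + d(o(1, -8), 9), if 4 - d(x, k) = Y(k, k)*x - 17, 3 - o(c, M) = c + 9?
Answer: 4498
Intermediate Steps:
o(c, M) = -6 - c (o(c, M) = 3 - (c + 9) = 3 - (9 + c) = 3 + (-9 - c) = -6 - c)
d(x, k) = 21 - k*x (d(x, k) = 4 - (k*x - 17) = 4 - (-17 + k*x) = 4 + (17 - k*x) = 21 - k*x)
4414 + d(o(1, -8), 9) = 4414 + (21 - 1*9*(-6 - 1*1)) = 4414 + (21 - 1*9*(-6 - 1)) = 4414 + (21 - 1*9*(-7)) = 4414 + (21 + 63) = 4414 + 84 = 4498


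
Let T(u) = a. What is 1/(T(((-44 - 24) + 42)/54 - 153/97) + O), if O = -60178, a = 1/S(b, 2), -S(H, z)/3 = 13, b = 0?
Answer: -39/2346943 ≈ -1.6617e-5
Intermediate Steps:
S(H, z) = -39 (S(H, z) = -3*13 = -39)
a = -1/39 (a = 1/(-39) = -1/39 ≈ -0.025641)
T(u) = -1/39
1/(T(((-44 - 24) + 42)/54 - 153/97) + O) = 1/(-1/39 - 60178) = 1/(-2346943/39) = -39/2346943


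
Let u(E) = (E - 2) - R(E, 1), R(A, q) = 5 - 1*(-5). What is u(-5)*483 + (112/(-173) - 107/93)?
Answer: -132135706/16089 ≈ -8212.8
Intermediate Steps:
R(A, q) = 10 (R(A, q) = 5 + 5 = 10)
u(E) = -12 + E (u(E) = (E - 2) - 1*10 = (-2 + E) - 10 = -12 + E)
u(-5)*483 + (112/(-173) - 107/93) = (-12 - 5)*483 + (112/(-173) - 107/93) = -17*483 + (112*(-1/173) - 107*1/93) = -8211 + (-112/173 - 107/93) = -8211 - 28927/16089 = -132135706/16089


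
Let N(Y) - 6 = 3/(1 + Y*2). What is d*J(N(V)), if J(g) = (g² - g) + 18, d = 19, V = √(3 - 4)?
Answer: 25422/25 - 6954*I/25 ≈ 1016.9 - 278.16*I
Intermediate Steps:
V = I (V = √(-1) = I ≈ 1.0*I)
N(Y) = 6 + 3/(1 + 2*Y) (N(Y) = 6 + 3/(1 + Y*2) = 6 + 3/(1 + 2*Y))
J(g) = 18 + g² - g
d*J(N(V)) = 19*(18 + (3*(3 + 4*I)/(1 + 2*I))² - 3*(3 + 4*I)/(1 + 2*I)) = 19*(18 + (3*((1 - 2*I)/5)*(3 + 4*I))² - 3*(1 - 2*I)/5*(3 + 4*I)) = 19*(18 + (3*(1 - 2*I)*(3 + 4*I)/5)² - 3*(1 - 2*I)*(3 + 4*I)/5) = 19*(18 + 9*(1 - 2*I)²*(3 + 4*I)²/25 - 3*(1 - 2*I)*(3 + 4*I)/5) = 19*(18 - 3*(1 - 2*I)*(3 + 4*I)/5 + 9*(1 - 2*I)²*(3 + 4*I)²/25) = 342 - 57*(1 - 2*I)*(3 + 4*I)/5 + 171*(1 - 2*I)²*(3 + 4*I)²/25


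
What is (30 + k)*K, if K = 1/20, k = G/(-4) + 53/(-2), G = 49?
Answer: -7/16 ≈ -0.43750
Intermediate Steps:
k = -155/4 (k = 49/(-4) + 53/(-2) = 49*(-¼) + 53*(-½) = -49/4 - 53/2 = -155/4 ≈ -38.750)
K = 1/20 ≈ 0.050000
(30 + k)*K = (30 - 155/4)*(1/20) = -35/4*1/20 = -7/16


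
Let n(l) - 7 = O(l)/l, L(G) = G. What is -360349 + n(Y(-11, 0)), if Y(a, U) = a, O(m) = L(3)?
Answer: -3963765/11 ≈ -3.6034e+5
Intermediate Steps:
O(m) = 3
n(l) = 7 + 3/l
-360349 + n(Y(-11, 0)) = -360349 + (7 + 3/(-11)) = -360349 + (7 + 3*(-1/11)) = -360349 + (7 - 3/11) = -360349 + 74/11 = -3963765/11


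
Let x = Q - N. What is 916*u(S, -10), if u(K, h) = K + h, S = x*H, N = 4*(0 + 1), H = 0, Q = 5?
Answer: -9160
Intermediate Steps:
N = 4 (N = 4*1 = 4)
x = 1 (x = 5 - 1*4 = 5 - 4 = 1)
S = 0 (S = 1*0 = 0)
916*u(S, -10) = 916*(0 - 10) = 916*(-10) = -9160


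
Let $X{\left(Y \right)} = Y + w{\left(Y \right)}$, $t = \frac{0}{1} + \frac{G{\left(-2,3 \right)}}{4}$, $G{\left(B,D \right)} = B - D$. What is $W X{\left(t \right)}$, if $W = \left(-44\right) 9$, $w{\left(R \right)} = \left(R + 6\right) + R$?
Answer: $-891$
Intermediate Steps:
$w{\left(R \right)} = 6 + 2 R$ ($w{\left(R \right)} = \left(6 + R\right) + R = 6 + 2 R$)
$t = - \frac{5}{4}$ ($t = \frac{0}{1} + \frac{-2 - 3}{4} = 0 \cdot 1 + \left(-2 - 3\right) \frac{1}{4} = 0 - \frac{5}{4} = - \frac{5}{4} \approx -1.25$)
$W = -396$
$X{\left(Y \right)} = 6 + 3 Y$ ($X{\left(Y \right)} = Y + \left(6 + 2 Y\right) = 6 + 3 Y$)
$W X{\left(t \right)} = - 396 \left(6 + 3 \left(- \frac{5}{4}\right)\right) = - 396 \left(6 - \frac{15}{4}\right) = \left(-396\right) \frac{9}{4} = -891$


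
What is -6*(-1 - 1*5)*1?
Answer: 36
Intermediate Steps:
-6*(-1 - 1*5)*1 = -6*(-1 - 5)*1 = -6*(-6)*1 = 36*1 = 36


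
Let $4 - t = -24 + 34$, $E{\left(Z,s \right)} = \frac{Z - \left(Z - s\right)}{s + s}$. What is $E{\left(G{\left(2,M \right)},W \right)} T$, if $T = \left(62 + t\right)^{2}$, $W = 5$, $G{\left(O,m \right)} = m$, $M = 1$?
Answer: $1568$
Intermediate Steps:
$E{\left(Z,s \right)} = \frac{1}{2}$ ($E{\left(Z,s \right)} = \frac{s}{2 s} = s \frac{1}{2 s} = \frac{1}{2}$)
$t = -6$ ($t = 4 - \left(-24 + 34\right) = 4 - 10 = -6$)
$T = 3136$ ($T = \left(62 - 6\right)^{2} = 56^{2} = 3136$)
$E{\left(G{\left(2,M \right)},W \right)} T = \frac{1}{2} \cdot 3136 = 1568$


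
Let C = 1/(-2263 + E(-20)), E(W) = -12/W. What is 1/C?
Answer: -11312/5 ≈ -2262.4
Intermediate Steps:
C = -5/11312 (C = 1/(-2263 - 12/(-20)) = 1/(-2263 - 12*(-1/20)) = 1/(-2263 + 3/5) = 1/(-11312/5) = -5/11312 ≈ -0.00044201)
1/C = 1/(-5/11312) = -11312/5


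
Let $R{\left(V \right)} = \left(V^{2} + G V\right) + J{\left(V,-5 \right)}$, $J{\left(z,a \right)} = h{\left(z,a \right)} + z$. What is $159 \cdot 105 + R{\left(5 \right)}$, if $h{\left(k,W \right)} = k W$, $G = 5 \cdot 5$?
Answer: $16825$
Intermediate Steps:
$G = 25$
$h{\left(k,W \right)} = W k$
$J{\left(z,a \right)} = z + a z$ ($J{\left(z,a \right)} = a z + z = z + a z$)
$R{\left(V \right)} = V^{2} + 21 V$ ($R{\left(V \right)} = \left(V^{2} + 25 V\right) + V \left(1 - 5\right) = \left(V^{2} + 25 V\right) + V \left(-4\right) = \left(V^{2} + 25 V\right) - 4 V = V^{2} + 21 V$)
$159 \cdot 105 + R{\left(5 \right)} = 159 \cdot 105 + 5 \left(21 + 5\right) = 16695 + 5 \cdot 26 = 16695 + 130 = 16825$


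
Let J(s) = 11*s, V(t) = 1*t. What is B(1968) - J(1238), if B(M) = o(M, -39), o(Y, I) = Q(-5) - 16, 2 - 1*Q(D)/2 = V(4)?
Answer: -13638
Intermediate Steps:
V(t) = t
Q(D) = -4 (Q(D) = 4 - 2*4 = 4 - 8 = -4)
o(Y, I) = -20 (o(Y, I) = -4 - 16 = -20)
B(M) = -20
B(1968) - J(1238) = -20 - 11*1238 = -20 - 1*13618 = -20 - 13618 = -13638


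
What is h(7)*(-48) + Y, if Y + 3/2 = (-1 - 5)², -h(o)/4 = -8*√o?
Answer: 69/2 - 1536*√7 ≈ -4029.4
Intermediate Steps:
h(o) = 32*√o (h(o) = -(-32)*√o = 32*√o)
Y = 69/2 (Y = -3/2 + (-1 - 5)² = -3/2 + (-6)² = -3/2 + 36 = 69/2 ≈ 34.500)
h(7)*(-48) + Y = (32*√7)*(-48) + 69/2 = -1536*√7 + 69/2 = 69/2 - 1536*√7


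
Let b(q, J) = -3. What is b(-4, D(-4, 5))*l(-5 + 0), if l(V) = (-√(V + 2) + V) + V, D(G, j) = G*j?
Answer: 30 + 3*I*√3 ≈ 30.0 + 5.1962*I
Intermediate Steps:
l(V) = -√(2 + V) + 2*V (l(V) = (-√(2 + V) + V) + V = (V - √(2 + V)) + V = -√(2 + V) + 2*V)
b(-4, D(-4, 5))*l(-5 + 0) = -3*(-√(2 + (-5 + 0)) + 2*(-5 + 0)) = -3*(-√(2 - 5) + 2*(-5)) = -3*(-√(-3) - 10) = -3*(-I*√3 - 10) = -3*(-10 - I*√3) = 30 + 3*I*√3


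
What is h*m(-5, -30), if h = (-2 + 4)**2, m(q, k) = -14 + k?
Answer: -176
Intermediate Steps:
h = 4 (h = 2**2 = 4)
h*m(-5, -30) = 4*(-14 - 30) = 4*(-44) = -176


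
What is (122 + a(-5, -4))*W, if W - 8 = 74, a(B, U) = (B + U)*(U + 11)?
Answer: 4838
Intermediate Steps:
a(B, U) = (11 + U)*(B + U) (a(B, U) = (B + U)*(11 + U) = (11 + U)*(B + U))
W = 82 (W = 8 + 74 = 82)
(122 + a(-5, -4))*W = (122 + ((-4)**2 + 11*(-5) + 11*(-4) - 5*(-4)))*82 = (122 + (16 - 55 - 44 + 20))*82 = (122 - 63)*82 = 59*82 = 4838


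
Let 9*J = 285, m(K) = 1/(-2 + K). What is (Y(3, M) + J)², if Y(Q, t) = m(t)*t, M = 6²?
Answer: 2785561/2601 ≈ 1071.0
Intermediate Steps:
M = 36
Y(Q, t) = t/(-2 + t)
J = 95/3 (J = (⅑)*285 = 95/3 ≈ 31.667)
(Y(3, M) + J)² = (36/(-2 + 36) + 95/3)² = (36/34 + 95/3)² = (36*(1/34) + 95/3)² = (18/17 + 95/3)² = (1669/51)² = 2785561/2601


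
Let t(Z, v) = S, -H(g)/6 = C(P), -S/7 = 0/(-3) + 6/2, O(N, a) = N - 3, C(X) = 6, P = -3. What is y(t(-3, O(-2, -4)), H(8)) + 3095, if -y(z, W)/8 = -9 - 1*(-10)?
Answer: 3087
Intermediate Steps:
O(N, a) = -3 + N
S = -21 (S = -7*(0/(-3) + 6/2) = -7*(0*(-⅓) + 6*(½)) = -7*(0 + 3) = -7*3 = -21)
H(g) = -36 (H(g) = -6*6 = -36)
t(Z, v) = -21
y(z, W) = -8 (y(z, W) = -8*(-9 - 1*(-10)) = -8*(-9 + 10) = -8*1 = -8)
y(t(-3, O(-2, -4)), H(8)) + 3095 = -8 + 3095 = 3087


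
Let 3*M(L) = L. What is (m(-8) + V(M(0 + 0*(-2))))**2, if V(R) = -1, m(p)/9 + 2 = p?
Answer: 8281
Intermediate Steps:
m(p) = -18 + 9*p
M(L) = L/3
(m(-8) + V(M(0 + 0*(-2))))**2 = ((-18 + 9*(-8)) - 1)**2 = ((-18 - 72) - 1)**2 = (-90 - 1)**2 = (-91)**2 = 8281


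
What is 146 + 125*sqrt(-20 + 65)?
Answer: 146 + 375*sqrt(5) ≈ 984.53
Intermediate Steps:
146 + 125*sqrt(-20 + 65) = 146 + 125*sqrt(45) = 146 + 125*(3*sqrt(5)) = 146 + 375*sqrt(5)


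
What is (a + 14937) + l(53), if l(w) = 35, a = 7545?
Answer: 22517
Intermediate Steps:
(a + 14937) + l(53) = (7545 + 14937) + 35 = 22482 + 35 = 22517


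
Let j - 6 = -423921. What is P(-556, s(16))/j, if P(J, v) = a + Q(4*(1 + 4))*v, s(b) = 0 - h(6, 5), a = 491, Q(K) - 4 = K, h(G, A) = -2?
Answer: -539/423915 ≈ -0.0012715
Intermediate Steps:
j = -423915 (j = 6 - 423921 = -423915)
Q(K) = 4 + K
s(b) = 2 (s(b) = 0 - 1*(-2) = 0 + 2 = 2)
P(J, v) = 491 + 24*v (P(J, v) = 491 + (4 + 4*(1 + 4))*v = 491 + (4 + 4*5)*v = 491 + (4 + 20)*v = 491 + 24*v)
P(-556, s(16))/j = (491 + 24*2)/(-423915) = (491 + 48)*(-1/423915) = 539*(-1/423915) = -539/423915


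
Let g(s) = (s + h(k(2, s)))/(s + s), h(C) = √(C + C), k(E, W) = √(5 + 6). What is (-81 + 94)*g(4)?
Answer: 13/2 + 13*√2*11^(¼)/8 ≈ 10.685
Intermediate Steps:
k(E, W) = √11
h(C) = √2*√C (h(C) = √(2*C) = √2*√C)
g(s) = (s + √2*11^(¼))/(2*s) (g(s) = (s + √2*√(√11))/(s + s) = (s + √2*11^(¼))/((2*s)) = (s + √2*11^(¼))*(1/(2*s)) = (s + √2*11^(¼))/(2*s))
(-81 + 94)*g(4) = (-81 + 94)*((½)*(4 + √2*11^(¼))/4) = 13*((½)*(¼)*(4 + √2*11^(¼))) = 13*(½ + √2*11^(¼)/8) = 13/2 + 13*√2*11^(¼)/8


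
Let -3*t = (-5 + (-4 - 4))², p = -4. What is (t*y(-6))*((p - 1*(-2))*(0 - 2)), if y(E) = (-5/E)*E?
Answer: 3380/3 ≈ 1126.7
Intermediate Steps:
y(E) = -5
t = -169/3 (t = -(-5 + (-4 - 4))²/3 = -(-5 - 8)²/3 = -⅓*(-13)² = -⅓*169 = -169/3 ≈ -56.333)
(t*y(-6))*((p - 1*(-2))*(0 - 2)) = (-169/3*(-5))*((-4 - 1*(-2))*(0 - 2)) = 845*((-4 + 2)*(-2))/3 = 845*(-2*(-2))/3 = (845/3)*4 = 3380/3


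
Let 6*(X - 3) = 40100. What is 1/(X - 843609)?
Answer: -3/2510768 ≈ -1.1949e-6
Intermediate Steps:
X = 20059/3 (X = 3 + (⅙)*40100 = 3 + 20050/3 = 20059/3 ≈ 6686.3)
1/(X - 843609) = 1/(20059/3 - 843609) = 1/(-2510768/3) = -3/2510768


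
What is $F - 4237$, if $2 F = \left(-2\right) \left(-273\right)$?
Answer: $-3964$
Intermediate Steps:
$F = 273$ ($F = \frac{\left(-2\right) \left(-273\right)}{2} = \frac{1}{2} \cdot 546 = 273$)
$F - 4237 = 273 - 4237 = -3964$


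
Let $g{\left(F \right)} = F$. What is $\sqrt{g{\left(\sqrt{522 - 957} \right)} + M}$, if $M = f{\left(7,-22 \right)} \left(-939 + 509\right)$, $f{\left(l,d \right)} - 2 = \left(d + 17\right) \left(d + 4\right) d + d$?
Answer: $\sqrt{860000 + i \sqrt{435}} \approx 927.36 + 0.01 i$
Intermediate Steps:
$f{\left(l,d \right)} = 2 + d + d \left(4 + d\right) \left(17 + d\right)$ ($f{\left(l,d \right)} = 2 + \left(\left(d + 17\right) \left(d + 4\right) d + d\right) = 2 + \left(\left(17 + d\right) \left(4 + d\right) d + d\right) = 2 + \left(\left(4 + d\right) \left(17 + d\right) d + d\right) = 2 + \left(d \left(4 + d\right) \left(17 + d\right) + d\right) = 2 + \left(d + d \left(4 + d\right) \left(17 + d\right)\right) = 2 + d + d \left(4 + d\right) \left(17 + d\right)$)
$M = 860000$ ($M = \left(2 + \left(-22\right)^{3} + 21 \left(-22\right)^{2} + 69 \left(-22\right)\right) \left(-939 + 509\right) = \left(2 - 10648 + 21 \cdot 484 - 1518\right) \left(-430\right) = \left(2 - 10648 + 10164 - 1518\right) \left(-430\right) = \left(-2000\right) \left(-430\right) = 860000$)
$\sqrt{g{\left(\sqrt{522 - 957} \right)} + M} = \sqrt{\sqrt{522 - 957} + 860000} = \sqrt{\sqrt{-435} + 860000} = \sqrt{i \sqrt{435} + 860000} = \sqrt{860000 + i \sqrt{435}}$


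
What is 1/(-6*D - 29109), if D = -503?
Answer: -1/26091 ≈ -3.8327e-5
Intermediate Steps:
1/(-6*D - 29109) = 1/(-6*(-503) - 29109) = 1/(3018 - 29109) = 1/(-26091) = -1/26091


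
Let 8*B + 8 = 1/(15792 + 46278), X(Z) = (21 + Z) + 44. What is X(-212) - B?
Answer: -72497761/496560 ≈ -146.00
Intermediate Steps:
X(Z) = 65 + Z
B = -496559/496560 (B = -1 + 1/(8*(15792 + 46278)) = -1 + (1/8)/62070 = -1 + (1/8)*(1/62070) = -1 + 1/496560 = -496559/496560 ≈ -1.0000)
X(-212) - B = (65 - 212) - 1*(-496559/496560) = -147 + 496559/496560 = -72497761/496560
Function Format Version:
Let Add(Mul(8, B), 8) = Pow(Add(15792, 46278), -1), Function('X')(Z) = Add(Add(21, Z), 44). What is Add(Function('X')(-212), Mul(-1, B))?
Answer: Rational(-72497761, 496560) ≈ -146.00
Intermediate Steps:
Function('X')(Z) = Add(65, Z)
B = Rational(-496559, 496560) (B = Add(-1, Mul(Rational(1, 8), Pow(Add(15792, 46278), -1))) = Add(-1, Mul(Rational(1, 8), Pow(62070, -1))) = Add(-1, Mul(Rational(1, 8), Rational(1, 62070))) = Add(-1, Rational(1, 496560)) = Rational(-496559, 496560) ≈ -1.0000)
Add(Function('X')(-212), Mul(-1, B)) = Add(Add(65, -212), Mul(-1, Rational(-496559, 496560))) = Add(-147, Rational(496559, 496560)) = Rational(-72497761, 496560)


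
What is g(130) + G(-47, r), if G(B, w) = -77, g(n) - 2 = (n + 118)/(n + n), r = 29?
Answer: -4813/65 ≈ -74.046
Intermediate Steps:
g(n) = 2 + (118 + n)/(2*n) (g(n) = 2 + (n + 118)/(n + n) = 2 + (118 + n)/((2*n)) = 2 + (118 + n)*(1/(2*n)) = 2 + (118 + n)/(2*n))
g(130) + G(-47, r) = (5/2 + 59/130) - 77 = 192/65 - 77 = -4813/65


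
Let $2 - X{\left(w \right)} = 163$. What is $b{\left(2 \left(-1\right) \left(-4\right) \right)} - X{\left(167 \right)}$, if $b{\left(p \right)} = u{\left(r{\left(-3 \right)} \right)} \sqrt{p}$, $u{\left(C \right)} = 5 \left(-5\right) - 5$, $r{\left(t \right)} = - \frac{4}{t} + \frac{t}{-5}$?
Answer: $161 - 60 \sqrt{2} \approx 76.147$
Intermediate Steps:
$X{\left(w \right)} = -161$ ($X{\left(w \right)} = 2 - 163 = -161$)
$r{\left(t \right)} = - \frac{4}{t} - \frac{t}{5}$ ($r{\left(t \right)} = - \frac{4}{t} + t \left(- \frac{1}{5}\right) = - \frac{4}{t} - \frac{t}{5}$)
$u{\left(C \right)} = -30$ ($u{\left(C \right)} = -25 - 5 = -30$)
$b{\left(p \right)} = - 30 \sqrt{p}$
$b{\left(2 \left(-1\right) \left(-4\right) \right)} - X{\left(167 \right)} = - 30 \sqrt{2 \left(-1\right) \left(-4\right)} - -161 = - 30 \sqrt{\left(-2\right) \left(-4\right)} + 161 = - 30 \sqrt{8} + 161 = - 30 \cdot 2 \sqrt{2} + 161 = - 60 \sqrt{2} + 161 = 161 - 60 \sqrt{2}$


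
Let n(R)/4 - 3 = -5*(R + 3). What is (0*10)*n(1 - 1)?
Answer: 0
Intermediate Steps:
n(R) = -48 - 20*R (n(R) = 12 + 4*(-5*(R + 3)) = 12 + 4*(-5*(3 + R)) = 12 + 4*(-15 - 5*R) = 12 + (-60 - 20*R) = -48 - 20*R)
(0*10)*n(1 - 1) = (0*10)*(-48 - 20*(1 - 1)) = 0*(-48 - 20*0) = 0*(-48 + 0) = 0*(-48) = 0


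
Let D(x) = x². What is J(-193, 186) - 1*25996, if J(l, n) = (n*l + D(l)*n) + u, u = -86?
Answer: 6866334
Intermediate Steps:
J(l, n) = -86 + l*n + n*l² (J(l, n) = (n*l + l²*n) - 86 = (l*n + n*l²) - 86 = -86 + l*n + n*l²)
J(-193, 186) - 1*25996 = (-86 - 193*186 + 186*(-193)²) - 1*25996 = (-86 - 35898 + 186*37249) - 25996 = (-86 - 35898 + 6928314) - 25996 = 6892330 - 25996 = 6866334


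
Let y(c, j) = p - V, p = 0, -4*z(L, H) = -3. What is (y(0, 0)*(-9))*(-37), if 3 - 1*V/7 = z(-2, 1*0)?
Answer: -20979/4 ≈ -5244.8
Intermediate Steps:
z(L, H) = ¾ (z(L, H) = -¼*(-3) = ¾)
V = 63/4 (V = 21 - 7*¾ = 21 - 21/4 = 63/4 ≈ 15.750)
y(c, j) = -63/4 (y(c, j) = 0 - 1*63/4 = 0 - 63/4 = -63/4)
(y(0, 0)*(-9))*(-37) = -63/4*(-9)*(-37) = (567/4)*(-37) = -20979/4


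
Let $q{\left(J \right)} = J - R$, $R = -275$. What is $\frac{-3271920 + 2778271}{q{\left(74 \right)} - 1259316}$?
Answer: $\frac{493649}{1258967} \approx 0.39211$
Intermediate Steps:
$q{\left(J \right)} = 275 + J$ ($q{\left(J \right)} = J - -275 = J + 275 = 275 + J$)
$\frac{-3271920 + 2778271}{q{\left(74 \right)} - 1259316} = \frac{-3271920 + 2778271}{\left(275 + 74\right) - 1259316} = - \frac{493649}{349 - 1259316} = - \frac{493649}{-1258967} = \left(-493649\right) \left(- \frac{1}{1258967}\right) = \frac{493649}{1258967}$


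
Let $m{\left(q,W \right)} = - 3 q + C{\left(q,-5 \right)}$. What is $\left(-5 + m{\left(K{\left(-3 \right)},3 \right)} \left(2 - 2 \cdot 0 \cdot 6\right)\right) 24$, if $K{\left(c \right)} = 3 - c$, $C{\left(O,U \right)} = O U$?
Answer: $-2424$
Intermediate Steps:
$m{\left(q,W \right)} = - 8 q$ ($m{\left(q,W \right)} = - 3 q + q \left(-5\right) = - 3 q - 5 q = - 8 q$)
$\left(-5 + m{\left(K{\left(-3 \right)},3 \right)} \left(2 - 2 \cdot 0 \cdot 6\right)\right) 24 = \left(-5 + - 8 \left(3 - -3\right) \left(2 - 2 \cdot 0 \cdot 6\right)\right) 24 = \left(-5 + - 8 \left(3 + 3\right) \left(2 - 0 \cdot 6\right)\right) 24 = \left(-5 + \left(-8\right) 6 \left(2 - 0\right)\right) 24 = \left(-5 - 48 \left(2 + 0\right)\right) 24 = \left(-5 - 96\right) 24 = \left(-101\right) 24 = -2424$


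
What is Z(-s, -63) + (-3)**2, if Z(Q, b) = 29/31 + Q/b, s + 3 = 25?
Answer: 20086/1953 ≈ 10.285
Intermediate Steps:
s = 22 (s = -3 + 25 = 22)
Z(Q, b) = 29/31 + Q/b (Z(Q, b) = 29*(1/31) + Q/b = 29/31 + Q/b)
Z(-s, -63) + (-3)**2 = (29/31 - 1*22/(-63)) + (-3)**2 = (29/31 - 22*(-1/63)) + 9 = (29/31 + 22/63) + 9 = 2509/1953 + 9 = 20086/1953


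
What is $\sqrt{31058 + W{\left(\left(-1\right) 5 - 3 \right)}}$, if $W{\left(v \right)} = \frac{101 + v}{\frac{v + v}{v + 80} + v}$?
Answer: $\frac{\sqrt{170011670}}{74} \approx 176.2$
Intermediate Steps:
$W{\left(v \right)} = \frac{101 + v}{v + \frac{2 v}{80 + v}}$ ($W{\left(v \right)} = \frac{101 + v}{\frac{2 v}{80 + v} + v} = \frac{101 + v}{v + \frac{2 v}{80 + v}}$)
$\sqrt{31058 + W{\left(\left(-1\right) 5 - 3 \right)}} = \sqrt{31058 + \frac{8080 + \left(\left(-1\right) 5 - 3\right)^{2} + 181 \left(\left(-1\right) 5 - 3\right)}{\left(\left(-1\right) 5 - 3\right) \left(82 - 8\right)}} = \sqrt{31058 + \frac{8080 + \left(-5 - 3\right)^{2} + 181 \left(-5 - 3\right)}{\left(-5 - 3\right) \left(82 - 8\right)}} = \sqrt{31058 + \frac{8080 + \left(-8\right)^{2} + 181 \left(-8\right)}{\left(-8\right) \left(82 - 8\right)}} = \sqrt{31058 - \frac{8080 + 64 - 1448}{8 \cdot 74}} = \sqrt{31058 - \frac{1}{592} \cdot 6696} = \sqrt{31058 - \frac{837}{74}} = \sqrt{\frac{2297455}{74}} = \frac{\sqrt{170011670}}{74}$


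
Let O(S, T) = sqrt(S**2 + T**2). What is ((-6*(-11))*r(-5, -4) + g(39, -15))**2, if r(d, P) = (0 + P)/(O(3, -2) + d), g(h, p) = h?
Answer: 28493 + 6556*sqrt(13) ≈ 52131.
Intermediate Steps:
r(d, P) = P/(d + sqrt(13)) (r(d, P) = (0 + P)/(sqrt(3**2 + (-2)**2) + d) = P/(sqrt(9 + 4) + d) = P/(sqrt(13) + d) = P/(d + sqrt(13)))
((-6*(-11))*r(-5, -4) + g(39, -15))**2 = ((-6*(-11))*(-4/(-5 + sqrt(13))) + 39)**2 = (66*(-4/(-5 + sqrt(13))) + 39)**2 = (-264/(-5 + sqrt(13)) + 39)**2 = (39 - 264/(-5 + sqrt(13)))**2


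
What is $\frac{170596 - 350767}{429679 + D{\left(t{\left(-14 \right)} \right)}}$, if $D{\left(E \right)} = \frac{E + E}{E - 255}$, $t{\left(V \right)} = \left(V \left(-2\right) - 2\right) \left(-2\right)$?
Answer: $- \frac{18437499}{43970519} \approx -0.41931$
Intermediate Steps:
$t{\left(V \right)} = 4 + 4 V$ ($t{\left(V \right)} = \left(- 2 V - 2\right) \left(-2\right) = \left(-2 - 2 V\right) \left(-2\right) = 4 + 4 V$)
$D{\left(E \right)} = \frac{2 E}{-255 + E}$
$\frac{170596 - 350767}{429679 + D{\left(t{\left(-14 \right)} \right)}} = \frac{170596 - 350767}{429679 + \frac{2 \left(4 + 4 \left(-14\right)\right)}{-255 + \left(4 + 4 \left(-14\right)\right)}} = - \frac{180171}{429679 + \frac{2 \left(4 - 56\right)}{-255 + \left(4 - 56\right)}} = - \frac{180171}{429679 + 2 \left(-52\right) \frac{1}{-255 - 52}} = - \frac{180171}{429679 + 2 \left(-52\right) \frac{1}{-307}} = - \frac{180171}{429679 + 2 \left(-52\right) \left(- \frac{1}{307}\right)} = - \frac{180171}{429679 + \frac{104}{307}} = - \frac{180171}{\frac{131911557}{307}} = \left(-180171\right) \frac{307}{131911557} = - \frac{18437499}{43970519}$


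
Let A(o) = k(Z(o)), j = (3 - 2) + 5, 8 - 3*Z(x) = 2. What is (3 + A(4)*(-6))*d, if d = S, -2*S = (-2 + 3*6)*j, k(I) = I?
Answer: 432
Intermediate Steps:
Z(x) = 2 (Z(x) = 8/3 - ⅓*2 = 8/3 - ⅔ = 2)
j = 6 (j = 1 + 5 = 6)
A(o) = 2
S = -48 (S = -(-2 + 3*6)*6/2 = -(-2 + 18)*6/2 = -8*6 = -½*96 = -48)
d = -48
(3 + A(4)*(-6))*d = (3 + 2*(-6))*(-48) = (3 - 12)*(-48) = -9*(-48) = 432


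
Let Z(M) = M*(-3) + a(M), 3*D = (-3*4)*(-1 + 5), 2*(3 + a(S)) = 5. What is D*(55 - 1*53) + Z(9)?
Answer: -119/2 ≈ -59.500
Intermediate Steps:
a(S) = -½ (a(S) = -3 + (½)*5 = -3 + 5/2 = -½)
D = -16 (D = ((-3*4)*(-1 + 5))/3 = (-12*4)/3 = (⅓)*(-48) = -16)
Z(M) = -½ - 3*M (Z(M) = M*(-3) - ½ = -3*M - ½ = -½ - 3*M)
D*(55 - 1*53) + Z(9) = -16*(55 - 1*53) + (-½ - 3*9) = -16*(55 - 53) + (-½ - 27) = -16*2 - 55/2 = -32 - 55/2 = -119/2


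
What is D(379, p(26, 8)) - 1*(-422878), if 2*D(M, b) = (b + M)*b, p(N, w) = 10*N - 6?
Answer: 503269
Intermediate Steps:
p(N, w) = -6 + 10*N
D(M, b) = b*(M + b)/2 (D(M, b) = ((b + M)*b)/2 = ((M + b)*b)/2 = (b*(M + b))/2 = b*(M + b)/2)
D(379, p(26, 8)) - 1*(-422878) = (-6 + 10*26)*(379 + (-6 + 10*26))/2 - 1*(-422878) = (-6 + 260)*(379 + (-6 + 260))/2 + 422878 = (½)*254*(379 + 254) + 422878 = (½)*254*633 + 422878 = 80391 + 422878 = 503269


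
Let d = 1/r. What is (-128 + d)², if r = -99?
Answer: 160604929/9801 ≈ 16387.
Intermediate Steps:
d = -1/99 (d = 1/(-99) = -1/99 ≈ -0.010101)
(-128 + d)² = (-128 - 1/99)² = (-12673/99)² = 160604929/9801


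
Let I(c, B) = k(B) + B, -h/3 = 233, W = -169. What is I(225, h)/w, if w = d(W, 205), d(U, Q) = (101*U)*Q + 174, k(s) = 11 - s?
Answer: -11/3498971 ≈ -3.1438e-6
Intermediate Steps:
h = -699 (h = -3*233 = -699)
d(U, Q) = 174 + 101*Q*U (d(U, Q) = 101*Q*U + 174 = 174 + 101*Q*U)
I(c, B) = 11 (I(c, B) = (11 - B) + B = 11)
w = -3498971 (w = 174 + 101*205*(-169) = 174 - 3499145 = -3498971)
I(225, h)/w = 11/(-3498971) = 11*(-1/3498971) = -11/3498971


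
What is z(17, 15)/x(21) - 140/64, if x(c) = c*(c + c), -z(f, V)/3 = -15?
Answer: -1675/784 ≈ -2.1365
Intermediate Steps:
z(f, V) = 45 (z(f, V) = -3*(-15) = 45)
x(c) = 2*c² (x(c) = c*(2*c) = 2*c²)
z(17, 15)/x(21) - 140/64 = 45/((2*21²)) - 140/64 = 45/((2*441)) - 140*1/64 = 45/882 - 35/16 = 45*(1/882) - 35/16 = 5/98 - 35/16 = -1675/784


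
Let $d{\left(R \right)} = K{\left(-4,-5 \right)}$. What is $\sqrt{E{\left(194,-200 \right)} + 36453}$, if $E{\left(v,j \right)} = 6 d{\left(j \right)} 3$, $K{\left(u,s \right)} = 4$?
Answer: $5 \sqrt{1461} \approx 191.12$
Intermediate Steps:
$d{\left(R \right)} = 4$
$E{\left(v,j \right)} = 72$ ($E{\left(v,j \right)} = 6 \cdot 4 \cdot 3 = 24 \cdot 3 = 72$)
$\sqrt{E{\left(194,-200 \right)} + 36453} = \sqrt{72 + 36453} = \sqrt{36525} = 5 \sqrt{1461}$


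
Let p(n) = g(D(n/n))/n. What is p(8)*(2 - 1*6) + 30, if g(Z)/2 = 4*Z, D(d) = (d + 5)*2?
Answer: -18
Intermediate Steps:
D(d) = 10 + 2*d (D(d) = (5 + d)*2 = 10 + 2*d)
g(Z) = 8*Z (g(Z) = 2*(4*Z) = 8*Z)
p(n) = 96/n (p(n) = (8*(10 + 2*(n/n)))/n = (8*(10 + 2*1))/n = (8*(10 + 2))/n = (8*12)/n = 96/n)
p(8)*(2 - 1*6) + 30 = (96/8)*(2 - 1*6) + 30 = (96*(1/8))*(2 - 6) + 30 = 12*(-4) + 30 = -48 + 30 = -18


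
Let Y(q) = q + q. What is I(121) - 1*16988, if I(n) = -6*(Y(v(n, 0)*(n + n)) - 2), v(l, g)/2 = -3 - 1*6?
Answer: 35296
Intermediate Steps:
v(l, g) = -18 (v(l, g) = 2*(-3 - 1*6) = 2*(-3 - 6) = 2*(-9) = -18)
Y(q) = 2*q
I(n) = 12 + 432*n (I(n) = -6*(2*(-18*(n + n)) - 2) = -6*(2*(-36*n) - 2) = -6*(-72*n - 2) = -6*(-2 - 72*n) = 12 + 432*n)
I(121) - 1*16988 = (12 + 432*121) - 1*16988 = (12 + 52272) - 16988 = 52284 - 16988 = 35296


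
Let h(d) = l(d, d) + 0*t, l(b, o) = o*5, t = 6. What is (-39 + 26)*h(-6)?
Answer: 390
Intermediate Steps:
l(b, o) = 5*o
h(d) = 5*d (h(d) = 5*d + 0*6 = 5*d + 0 = 5*d)
(-39 + 26)*h(-6) = (-39 + 26)*(5*(-6)) = -13*(-30) = 390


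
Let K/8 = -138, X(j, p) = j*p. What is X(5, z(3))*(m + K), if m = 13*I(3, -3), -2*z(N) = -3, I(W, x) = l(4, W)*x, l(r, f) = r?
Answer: -9450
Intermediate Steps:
I(W, x) = 4*x
z(N) = 3/2 (z(N) = -½*(-3) = 3/2)
m = -156 (m = 13*(4*(-3)) = 13*(-12) = -156)
K = -1104 (K = 8*(-138) = -1104)
X(5, z(3))*(m + K) = (5*(3/2))*(-156 - 1104) = (15/2)*(-1260) = -9450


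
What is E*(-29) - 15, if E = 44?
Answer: -1291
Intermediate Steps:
E*(-29) - 15 = 44*(-29) - 15 = -1276 - 15 = -1291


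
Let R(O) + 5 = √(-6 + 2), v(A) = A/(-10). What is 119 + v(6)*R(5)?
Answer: 122 - 6*I/5 ≈ 122.0 - 1.2*I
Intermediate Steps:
v(A) = -A/10 (v(A) = A*(-⅒) = -A/10)
R(O) = -5 + 2*I (R(O) = -5 + √(-6 + 2) = -5 + √(-4) = -5 + 2*I)
119 + v(6)*R(5) = 119 + (-⅒*6)*(-5 + 2*I) = 119 - 3*(-5 + 2*I)/5 = 119 + (3 - 6*I/5) = 122 - 6*I/5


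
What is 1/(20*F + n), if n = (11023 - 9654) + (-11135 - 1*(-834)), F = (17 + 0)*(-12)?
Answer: -1/13012 ≈ -7.6852e-5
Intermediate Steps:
F = -204 (F = 17*(-12) = -204)
n = -8932 (n = 1369 + (-11135 + 834) = 1369 - 10301 = -8932)
1/(20*F + n) = 1/(20*(-204) - 8932) = 1/(-4080 - 8932) = 1/(-13012) = -1/13012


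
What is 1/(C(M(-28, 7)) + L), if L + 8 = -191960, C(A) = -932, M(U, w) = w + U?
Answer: -1/192900 ≈ -5.1840e-6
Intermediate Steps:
M(U, w) = U + w
L = -191968 (L = -8 - 191960 = -191968)
1/(C(M(-28, 7)) + L) = 1/(-932 - 191968) = 1/(-192900) = -1/192900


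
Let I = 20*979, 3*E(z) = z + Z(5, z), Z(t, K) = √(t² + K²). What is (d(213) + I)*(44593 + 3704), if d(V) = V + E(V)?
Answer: 959371608 + 16099*√45394 ≈ 9.6280e+8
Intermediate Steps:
Z(t, K) = √(K² + t²)
E(z) = z/3 + √(25 + z²)/3 (E(z) = (z + √(z² + 5²))/3 = (z + √(z² + 25))/3 = (z + √(25 + z²))/3 = z/3 + √(25 + z²)/3)
I = 19580
d(V) = √(25 + V²)/3 + 4*V/3 (d(V) = V + (V/3 + √(25 + V²)/3) = √(25 + V²)/3 + 4*V/3)
(d(213) + I)*(44593 + 3704) = ((√(25 + 213²)/3 + (4/3)*213) + 19580)*(44593 + 3704) = ((√(25 + 45369)/3 + 284) + 19580)*48297 = ((√45394/3 + 284) + 19580)*48297 = ((284 + √45394/3) + 19580)*48297 = (19864 + √45394/3)*48297 = 959371608 + 16099*√45394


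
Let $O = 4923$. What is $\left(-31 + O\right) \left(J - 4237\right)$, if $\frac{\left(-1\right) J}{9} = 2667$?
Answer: $-138150080$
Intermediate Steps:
$J = -24003$ ($J = \left(-9\right) 2667 = -24003$)
$\left(-31 + O\right) \left(J - 4237\right) = \left(-31 + 4923\right) \left(-24003 - 4237\right) = 4892 \left(-28240\right) = -138150080$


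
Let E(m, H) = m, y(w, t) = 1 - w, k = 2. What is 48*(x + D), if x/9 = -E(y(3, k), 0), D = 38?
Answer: 2688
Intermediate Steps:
x = 18 (x = 9*(-(1 - 1*3)) = 9*(-(1 - 3)) = 9*(-1*(-2)) = 9*2 = 18)
48*(x + D) = 48*(18 + 38) = 48*56 = 2688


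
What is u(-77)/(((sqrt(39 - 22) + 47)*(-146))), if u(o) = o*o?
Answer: -278663/320032 + 5929*sqrt(17)/320032 ≈ -0.79435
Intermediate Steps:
u(o) = o**2
u(-77)/(((sqrt(39 - 22) + 47)*(-146))) = (-77)**2/(((sqrt(39 - 22) + 47)*(-146))) = 5929/(((sqrt(17) + 47)*(-146))) = 5929/(((47 + sqrt(17))*(-146))) = 5929/(-6862 - 146*sqrt(17))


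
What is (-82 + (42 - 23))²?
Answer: 3969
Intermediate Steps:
(-82 + (42 - 23))² = (-82 + 19)² = (-63)² = 3969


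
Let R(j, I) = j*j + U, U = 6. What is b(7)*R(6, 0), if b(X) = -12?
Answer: -504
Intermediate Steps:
R(j, I) = 6 + j**2 (R(j, I) = j*j + 6 = j**2 + 6 = 6 + j**2)
b(7)*R(6, 0) = -12*(6 + 6**2) = -12*(6 + 36) = -12*42 = -504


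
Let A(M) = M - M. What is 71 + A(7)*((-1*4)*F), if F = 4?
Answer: 71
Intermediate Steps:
A(M) = 0
71 + A(7)*((-1*4)*F) = 71 + 0*(-1*4*4) = 71 + 0*(-4*4) = 71 + 0*(-16) = 71 + 0 = 71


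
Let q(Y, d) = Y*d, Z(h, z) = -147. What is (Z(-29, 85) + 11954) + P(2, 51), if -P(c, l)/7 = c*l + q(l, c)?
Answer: 10379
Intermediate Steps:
P(c, l) = -14*c*l (P(c, l) = -7*(c*l + l*c) = -7*(c*l + c*l) = -14*c*l)
(Z(-29, 85) + 11954) + P(2, 51) = (-147 + 11954) - 14*2*51 = 11807 - 1428 = 10379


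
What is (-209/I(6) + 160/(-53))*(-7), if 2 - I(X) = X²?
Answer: -39459/1802 ≈ -21.897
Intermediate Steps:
I(X) = 2 - X²
(-209/I(6) + 160/(-53))*(-7) = (-209/(2 - 1*6²) + 160/(-53))*(-7) = (-209/(2 - 1*36) + 160*(-1/53))*(-7) = (-209/(2 - 36) - 160/53)*(-7) = (-209/(-34) - 160/53)*(-7) = (-209*(-1/34) - 160/53)*(-7) = (209/34 - 160/53)*(-7) = (5637/1802)*(-7) = -39459/1802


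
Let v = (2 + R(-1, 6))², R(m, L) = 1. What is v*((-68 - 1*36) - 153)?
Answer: -2313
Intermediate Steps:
v = 9 (v = (2 + 1)² = 3² = 9)
v*((-68 - 1*36) - 153) = 9*((-68 - 1*36) - 153) = 9*((-68 - 36) - 153) = 9*(-104 - 153) = 9*(-257) = -2313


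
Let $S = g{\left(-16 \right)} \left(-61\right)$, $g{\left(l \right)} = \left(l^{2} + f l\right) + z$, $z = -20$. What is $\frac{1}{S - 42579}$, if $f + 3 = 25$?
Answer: $- \frac{1}{35503} \approx -2.8167 \cdot 10^{-5}$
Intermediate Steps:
$f = 22$ ($f = -3 + 25 = 22$)
$g{\left(l \right)} = -20 + l^{2} + 22 l$ ($g{\left(l \right)} = \left(l^{2} + 22 l\right) - 20 = -20 + l^{2} + 22 l$)
$S = 7076$ ($S = \left(-20 + \left(-16\right)^{2} + 22 \left(-16\right)\right) \left(-61\right) = \left(-20 + 256 - 352\right) \left(-61\right) = \left(-116\right) \left(-61\right) = 7076$)
$\frac{1}{S - 42579} = \frac{1}{7076 - 42579} = \frac{1}{-35503} = - \frac{1}{35503}$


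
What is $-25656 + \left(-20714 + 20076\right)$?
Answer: $-26294$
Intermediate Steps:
$-25656 + \left(-20714 + 20076\right) = -25656 - 638 = -26294$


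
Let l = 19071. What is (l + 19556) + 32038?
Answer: 70665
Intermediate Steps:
(l + 19556) + 32038 = (19071 + 19556) + 32038 = 38627 + 32038 = 70665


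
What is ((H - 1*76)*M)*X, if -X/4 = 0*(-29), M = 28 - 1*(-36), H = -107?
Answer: 0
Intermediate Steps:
M = 64 (M = 28 + 36 = 64)
X = 0 (X = -0*(-29) = -4*0 = 0)
((H - 1*76)*M)*X = ((-107 - 1*76)*64)*0 = ((-107 - 76)*64)*0 = -183*64*0 = -11712*0 = 0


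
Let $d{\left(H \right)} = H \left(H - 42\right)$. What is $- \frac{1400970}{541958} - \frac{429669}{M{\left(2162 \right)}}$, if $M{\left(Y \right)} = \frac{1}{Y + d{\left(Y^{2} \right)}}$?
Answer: $- \frac{2543832508551670182783435}{270979} \approx -9.3876 \cdot 10^{18}$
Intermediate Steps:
$d{\left(H \right)} = H \left(-42 + H\right)$
$M{\left(Y \right)} = \frac{1}{Y + Y^{2} \left(-42 + Y^{2}\right)}$
$- \frac{1400970}{541958} - \frac{429669}{M{\left(2162 \right)}} = - \frac{1400970}{541958} - \frac{429669}{\frac{1}{2162} \frac{1}{1 + 2162 \left(-42 + 2162^{2}\right)}} = \left(-1400970\right) \frac{1}{541958} - \frac{429669}{\frac{1}{2162} \frac{1}{1 + 2162 \left(-42 + 4674244\right)}} = - \frac{700485}{270979} - \frac{429669}{\frac{1}{2162} \frac{1}{1 + 2162 \cdot 4674202}} = - \frac{700485}{270979} - \frac{429669}{\frac{1}{2162} \frac{1}{1 + 10105624724}} = - \frac{700485}{270979} - \frac{429669}{\frac{1}{2162} \cdot \frac{1}{10105624725}} = - \frac{700485}{270979} - 429669 \frac{1}{\frac{1}{21848360655450}} = - \frac{700485}{270979} - 9387563274466546050 = - \frac{2543832508551670182783435}{270979}$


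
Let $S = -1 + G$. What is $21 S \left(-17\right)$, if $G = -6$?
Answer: $2499$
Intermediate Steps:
$S = -7$ ($S = -1 - 6 = -7$)
$21 S \left(-17\right) = 21 \left(-7\right) \left(-17\right) = \left(-147\right) \left(-17\right) = 2499$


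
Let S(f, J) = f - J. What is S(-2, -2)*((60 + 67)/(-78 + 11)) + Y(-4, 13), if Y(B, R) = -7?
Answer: -7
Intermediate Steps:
S(-2, -2)*((60 + 67)/(-78 + 11)) + Y(-4, 13) = (-2 - 1*(-2))*((60 + 67)/(-78 + 11)) - 7 = (-2 + 2)*(127/(-67)) - 7 = 0*(127*(-1/67)) - 7 = 0*(-127/67) - 7 = 0 - 7 = -7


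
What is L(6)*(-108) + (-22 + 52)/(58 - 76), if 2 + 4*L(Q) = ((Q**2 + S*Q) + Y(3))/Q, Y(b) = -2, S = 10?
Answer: -1112/3 ≈ -370.67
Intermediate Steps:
L(Q) = -1/2 + (-2 + Q**2 + 10*Q)/(4*Q) (L(Q) = -1/2 + (((Q**2 + 10*Q) - 2)/Q)/4 = -1/2 + ((-2 + Q**2 + 10*Q)/Q)/4 = -1/2 + (-2 + Q**2 + 10*Q)/(4*Q))
L(6)*(-108) + (-22 + 52)/(58 - 76) = ((1/4)*(-2 + 6*(8 + 6))/6)*(-108) + (-22 + 52)/(58 - 76) = ((1/4)*(1/6)*(-2 + 6*14))*(-108) + 30/(-18) = ((1/4)*(1/6)*(-2 + 84))*(-108) + 30*(-1/18) = ((1/4)*(1/6)*82)*(-108) - 5/3 = (41/12)*(-108) - 5/3 = -369 - 5/3 = -1112/3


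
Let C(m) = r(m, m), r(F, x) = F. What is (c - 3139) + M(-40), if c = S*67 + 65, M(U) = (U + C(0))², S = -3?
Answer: -1675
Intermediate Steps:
C(m) = m
M(U) = U² (M(U) = (U + 0)² = U²)
c = -136 (c = -3*67 + 65 = -201 + 65 = -136)
(c - 3139) + M(-40) = (-136 - 3139) + (-40)² = -3275 + 1600 = -1675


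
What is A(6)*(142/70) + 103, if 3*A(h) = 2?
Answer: 10957/105 ≈ 104.35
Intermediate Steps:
A(h) = 2/3 (A(h) = (1/3)*2 = 2/3)
A(6)*(142/70) + 103 = 2*(142/70)/3 + 103 = 2*(142*(1/70))/3 + 103 = (2/3)*(71/35) + 103 = 142/105 + 103 = 10957/105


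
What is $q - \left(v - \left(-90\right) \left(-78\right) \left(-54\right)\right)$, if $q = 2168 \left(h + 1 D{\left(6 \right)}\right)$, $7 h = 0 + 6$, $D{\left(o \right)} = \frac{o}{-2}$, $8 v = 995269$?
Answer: $- \frac{28455523}{56} \approx -5.0813 \cdot 10^{5}$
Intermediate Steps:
$v = \frac{995269}{8}$ ($v = \frac{1}{8} \cdot 995269 = \frac{995269}{8} \approx 1.2441 \cdot 10^{5}$)
$D{\left(o \right)} = - \frac{o}{2}$ ($D{\left(o \right)} = o \left(- \frac{1}{2}\right) = - \frac{o}{2}$)
$h = \frac{6}{7}$ ($h = \frac{0 + 6}{7} = \frac{1}{7} \cdot 6 = \frac{6}{7} \approx 0.85714$)
$q = - \frac{32520}{7}$ ($q = 2168 \left(\frac{6}{7} + 1 \left(\left(- \frac{1}{2}\right) 6\right)\right) = 2168 \left(\frac{6}{7} + 1 \left(-3\right)\right) = 2168 \left(\frac{6}{7} - 3\right) = 2168 \left(- \frac{15}{7}\right) = - \frac{32520}{7} \approx -4645.7$)
$q - \left(v - \left(-90\right) \left(-78\right) \left(-54\right)\right) = - \frac{32520}{7} - \left(\frac{995269}{8} - \left(-90\right) \left(-78\right) \left(-54\right)\right) = - \frac{32520}{7} - \left(\frac{995269}{8} - 7020 \left(-54\right)\right) = - \frac{32520}{7} - \left(\frac{995269}{8} - -379080\right) = - \frac{32520}{7} - \left(\frac{995269}{8} + 379080\right) = - \frac{32520}{7} - \frac{4027909}{8} = - \frac{28455523}{56}$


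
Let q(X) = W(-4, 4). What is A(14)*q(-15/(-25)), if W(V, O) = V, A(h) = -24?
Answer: 96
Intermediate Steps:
q(X) = -4
A(14)*q(-15/(-25)) = -24*(-4) = 96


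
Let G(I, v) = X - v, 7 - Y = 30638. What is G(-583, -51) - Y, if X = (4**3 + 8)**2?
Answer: 35866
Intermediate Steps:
Y = -30631 (Y = 7 - 1*30638 = 7 - 30638 = -30631)
X = 5184 (X = (64 + 8)**2 = 72**2 = 5184)
G(I, v) = 5184 - v
G(-583, -51) - Y = (5184 - 1*(-51)) - 1*(-30631) = (5184 + 51) + 30631 = 5235 + 30631 = 35866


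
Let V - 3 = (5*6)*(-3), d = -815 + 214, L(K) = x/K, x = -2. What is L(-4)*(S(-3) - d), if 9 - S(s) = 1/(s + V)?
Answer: 54901/180 ≈ 305.01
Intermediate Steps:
L(K) = -2/K
d = -601
V = -87 (V = 3 + (5*6)*(-3) = 3 + 30*(-3) = 3 - 90 = -87)
S(s) = 9 - 1/(-87 + s) (S(s) = 9 - 1/(s - 87) = 9 - 1/(-87 + s))
L(-4)*(S(-3) - d) = (-2/(-4))*((-784 + 9*(-3))/(-87 - 3) - 1*(-601)) = (-2*(-1/4))*((-784 - 27)/(-90) + 601) = (-1/90*(-811) + 601)/2 = (811/90 + 601)/2 = (1/2)*(54901/90) = 54901/180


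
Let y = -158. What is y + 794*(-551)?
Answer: -437652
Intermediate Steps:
y + 794*(-551) = -158 + 794*(-551) = -158 - 437494 = -437652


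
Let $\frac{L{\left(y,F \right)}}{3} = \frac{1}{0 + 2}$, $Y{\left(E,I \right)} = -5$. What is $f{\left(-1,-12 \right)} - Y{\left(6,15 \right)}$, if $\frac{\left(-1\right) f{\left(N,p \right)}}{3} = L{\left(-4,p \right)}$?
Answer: $\frac{1}{2} \approx 0.5$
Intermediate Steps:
$L{\left(y,F \right)} = \frac{3}{2}$ ($L{\left(y,F \right)} = \frac{3}{0 + 2} = \frac{3}{2}$)
$f{\left(N,p \right)} = - \frac{9}{2}$ ($f{\left(N,p \right)} = \left(-3\right) \frac{3}{2} = - \frac{9}{2}$)
$f{\left(-1,-12 \right)} - Y{\left(6,15 \right)} = - \frac{9}{2} - -5 = - \frac{9}{2} + 5 = \frac{1}{2}$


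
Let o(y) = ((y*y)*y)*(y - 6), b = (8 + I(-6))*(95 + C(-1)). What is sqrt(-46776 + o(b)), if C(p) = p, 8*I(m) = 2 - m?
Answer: 2*sqrt(127154092866) ≈ 7.1317e+5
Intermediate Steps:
I(m) = 1/4 - m/8 (I(m) = (2 - m)/8 = 1/4 - m/8)
b = 846 (b = (8 + (1/4 - 1/8*(-6)))*(95 - 1) = (8 + (1/4 + 3/4))*94 = (8 + 1)*94 = 9*94 = 846)
o(y) = y**3*(-6 + y) (o(y) = (y**2*y)*(-6 + y) = y**3*(-6 + y))
sqrt(-46776 + o(b)) = sqrt(-46776 + 846**3*(-6 + 846)) = sqrt(-46776 + 605495736*840) = sqrt(-46776 + 508616418240) = sqrt(508616371464) = 2*sqrt(127154092866)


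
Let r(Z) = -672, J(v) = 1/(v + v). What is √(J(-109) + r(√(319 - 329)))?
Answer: I*√31936346/218 ≈ 25.923*I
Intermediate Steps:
J(v) = 1/(2*v)
√(J(-109) + r(√(319 - 329))) = √((½)/(-109) - 672) = √((½)*(-1/109) - 672) = √(-1/218 - 672) = √(-146497/218) = I*√31936346/218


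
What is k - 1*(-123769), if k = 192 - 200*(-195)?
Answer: 162961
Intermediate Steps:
k = 39192 (k = 192 + 39000 = 39192)
k - 1*(-123769) = 39192 - 1*(-123769) = 39192 + 123769 = 162961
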